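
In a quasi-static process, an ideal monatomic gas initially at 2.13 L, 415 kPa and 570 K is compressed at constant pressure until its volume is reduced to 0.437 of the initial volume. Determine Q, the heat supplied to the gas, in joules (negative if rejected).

n = P₁V₁/(RT₁) = 415×2.13/(8.314×570) = 0.187 mol.
Isobaric: P stays 415 kPa; V/T = const ⇒ T₂ = 249 K, V₂ = 0.931 L.
W = PΔV = 415×(0.931−2.13) kPa·L = -498 J.
ΔU = nCvΔT = 0.187×12.5×(249−570) = -746 J.
Q = ΔU + W = nCpΔT = -1240 J.

-1240 J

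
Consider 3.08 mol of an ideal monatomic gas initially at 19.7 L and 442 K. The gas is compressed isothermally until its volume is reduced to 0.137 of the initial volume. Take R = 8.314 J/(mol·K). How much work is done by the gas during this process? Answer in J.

P₁ = nRT₁/V₁ = 3.08×8.314×442/19.7 = 575 kPa.
Isothermal: T stays 442 K; PV = const ⇒ V₂ = 2.70 L, P₂ = 4190 kPa.
W = nRT ln(V₂/V₁) = 3.08×8.314×442×ln(0.137) = -22500 J.

-22500 J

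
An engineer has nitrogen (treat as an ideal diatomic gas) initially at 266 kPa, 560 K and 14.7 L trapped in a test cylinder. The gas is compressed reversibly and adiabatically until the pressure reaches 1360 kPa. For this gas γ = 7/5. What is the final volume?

Adiabatic: T₂/T₁ = (P₂/P₁)^((γ−1)/γ) ⇒ T₂ = 560×(5.11)^0.286 = 893 K; V₂ = 4.58 L.

4.58 L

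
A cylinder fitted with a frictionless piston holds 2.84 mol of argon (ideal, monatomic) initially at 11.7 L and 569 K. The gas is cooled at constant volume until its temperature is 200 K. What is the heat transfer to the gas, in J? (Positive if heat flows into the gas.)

-13100 J

P₁ = nRT₁/V₁ = 2.84×8.314×569/11.7 = 1150 kPa.
Isochoric: V stays 11.7 L; P/T = const ⇒ T₂ = 200 K, P₂ = 404 kPa.
W = 0 (no volume change).
ΔU = nCvΔT = 2.84×12.5×(200−569) = -13100 J.
Q = ΔU = -13100 J.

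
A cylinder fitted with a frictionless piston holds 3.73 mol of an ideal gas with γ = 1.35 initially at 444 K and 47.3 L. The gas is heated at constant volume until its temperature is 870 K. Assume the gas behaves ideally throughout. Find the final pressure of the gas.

570 kPa

P₁ = nRT₁/V₁ = 3.73×8.314×444/47.3 = 291 kPa.
Isochoric: V stays 47.3 L; P/T = const ⇒ T₂ = 870 K, P₂ = 570 kPa.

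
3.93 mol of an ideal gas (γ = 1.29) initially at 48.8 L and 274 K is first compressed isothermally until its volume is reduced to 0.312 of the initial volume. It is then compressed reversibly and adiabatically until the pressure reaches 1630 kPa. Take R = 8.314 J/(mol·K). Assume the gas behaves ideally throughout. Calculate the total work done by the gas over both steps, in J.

-18400 J

P₁ = nRT₁/V₁ = 3.93×8.314×274/48.8 = 183 kPa.
Step 1 — Isothermal: T stays 274 K; PV = const ⇒ V₂ = 15.2 L, P₂ = 588 kPa.
ΔU = 0 (ideal gas, T constant).
W = nRT ln(V₂/V₁) = 3.93×8.314×274×ln(0.312) = -10400 J.
Q = ΔU + W = -10400 J.
State after step 1: P = 588 kPa, V = 15.2 L, T = 274 K.
Step 2 — Adiabatic: T₂/T₁ = (P₂/P₁)^((γ−1)/γ) ⇒ T₂ = 274×(2.77)^0.225 = 345 K; V₂ = 6.91 L.
ΔU = nCvΔT = 3.93×28.7×(345−274) = 7950 J.
Q = 0 for an adiabatic process, so W = −ΔU = -7950 J.
Net over both steps: W = -18400 J, Q = -10400 J, ΔU = 7950 J.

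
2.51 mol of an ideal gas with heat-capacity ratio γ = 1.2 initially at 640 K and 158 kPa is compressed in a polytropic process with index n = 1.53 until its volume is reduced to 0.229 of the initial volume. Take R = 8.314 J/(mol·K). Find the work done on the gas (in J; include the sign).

29800 J

V₁ = nRT₁/P₁ = 2.51×8.314×640/158 = 84.5 L.
Polytropic n=1.53: T₂ = T₁(V₁/V₂)^(n−1) = 640×(4.37)^0.53 = 1400 K; P₂ = P₁(V₁/V₂)^n = 1510 kPa.
W = (P₁V₁−P₂V₂)/(n−1) = (158×84.5−1510×19.4)/0.53 = -29800 J.
Work done on the gas = −W_by = 29800 J.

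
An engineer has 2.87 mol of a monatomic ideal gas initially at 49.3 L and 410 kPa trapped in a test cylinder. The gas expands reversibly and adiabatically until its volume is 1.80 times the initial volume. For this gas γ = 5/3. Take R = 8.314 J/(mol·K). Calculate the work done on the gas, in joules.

-9830 J

T₁ = P₁V₁/(nR) = 410×49.3/(2.87×8.314) = 847 K.
Adiabatic: TV^(γ−1) = const ⇒ T₂ = 847×(0.556)^0.667 = 572 K; PV^γ = const ⇒ P₂ = 154 kPa.
ΔU = nCvΔT = 2.87×12.5×(572−847) = -9830 J.
Q = 0 for an adiabatic process, so W = −ΔU = 9830 J.
Work done on the gas = −W_by = -9830 J.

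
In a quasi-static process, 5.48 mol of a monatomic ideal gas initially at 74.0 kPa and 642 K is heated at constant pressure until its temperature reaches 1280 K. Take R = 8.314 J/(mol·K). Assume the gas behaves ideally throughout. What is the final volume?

788 L

V₁ = nRT₁/P₁ = 5.48×8.314×642/74.0 = 395 L.
Isobaric: P stays 74.0 kPa; V/T = const ⇒ T₂ = 1280 K, V₂ = 788 L.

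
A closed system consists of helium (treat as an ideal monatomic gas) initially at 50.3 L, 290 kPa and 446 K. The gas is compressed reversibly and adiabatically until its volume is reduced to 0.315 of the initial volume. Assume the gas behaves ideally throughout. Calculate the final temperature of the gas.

Adiabatic: TV^(γ−1) = const ⇒ T₂ = 446×(3.17)^0.667 = 963 K; PV^γ = const ⇒ P₂ = 1990 kPa.

963 K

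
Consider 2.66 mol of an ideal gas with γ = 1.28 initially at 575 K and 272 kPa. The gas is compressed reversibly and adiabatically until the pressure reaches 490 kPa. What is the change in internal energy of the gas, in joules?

6240 J

V₁ = nRT₁/P₁ = 2.66×8.314×575/272 = 46.8 L.
Adiabatic: T₂/T₁ = (P₂/P₁)^((γ−1)/γ) ⇒ T₂ = 575×(1.80)^0.219 = 654 K; V₂ = 29.5 L.
For an ideal gas ΔU = nCvΔT with Cv = R/(γ−1) = 29.7 J/(mol·K).
ΔU = 2.66×29.7×(654−575) = 6240 J.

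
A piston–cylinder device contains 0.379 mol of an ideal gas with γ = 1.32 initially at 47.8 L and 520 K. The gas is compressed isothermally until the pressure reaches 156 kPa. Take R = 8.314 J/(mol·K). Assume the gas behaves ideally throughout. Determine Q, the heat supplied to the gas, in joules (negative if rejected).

-2480 J

P₁ = nRT₁/V₁ = 0.379×8.314×520/47.8 = 34.3 kPa.
Isothermal: T stays 520 K; PV = const ⇒ V₂ = 10.5 L, P₂ = 156 kPa.
ΔU = 0 (ideal gas, T constant).
W = nRT ln(V₂/V₁) = 0.379×8.314×520×ln(0.220) = -2480 J.
Q = ΔU + W = -2480 J.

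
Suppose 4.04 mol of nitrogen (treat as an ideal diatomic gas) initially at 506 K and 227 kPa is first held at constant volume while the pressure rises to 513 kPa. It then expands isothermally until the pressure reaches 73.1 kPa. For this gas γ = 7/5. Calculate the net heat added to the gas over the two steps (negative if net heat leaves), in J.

V₁ = nRT₁/P₁ = 4.04×8.314×506/227 = 74.9 L.
Step 1 — Isochoric: V stays 74.9 L; P/T = const ⇒ T₂ = 1140 K, P₂ = 513 kPa.
W = 0 (no volume change).
ΔU = nCvΔT = 4.04×20.8×(1140−506) = 53500 J.
Q = ΔU = 53500 J.
State after step 1: P = 513 kPa, V = 74.9 L, T = 1140 K.
Step 2 — Isothermal: T stays 1140 K; PV = const ⇒ V₂ = 525 L, P₂ = 73.1 kPa.
ΔU = 0 (ideal gas, T constant).
W = nRT ln(V₂/V₁) = 4.04×8.314×1140×ln(7.02) = 74800 J.
Q = ΔU + W = 74800 J.
Net over both steps: W = 74800 J, Q = 128000 J, ΔU = 53500 J.

128000 J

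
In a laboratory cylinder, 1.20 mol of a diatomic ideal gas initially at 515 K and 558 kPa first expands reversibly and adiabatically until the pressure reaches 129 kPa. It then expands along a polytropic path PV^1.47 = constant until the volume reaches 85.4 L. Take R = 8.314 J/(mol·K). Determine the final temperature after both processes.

V₁ = nRT₁/P₁ = 1.20×8.314×515/558 = 9.21 L.
Step 1 — Adiabatic: T₂/T₁ = (P₂/P₁)^((γ−1)/γ) ⇒ T₂ = 515×(0.231)^0.286 = 339 K; V₂ = 26.2 L.
ΔU = nCvΔT = 1.20×20.8×(339−515) = -4390 J.
Q = 0 for an adiabatic process, so W = −ΔU = 4390 J.
State after step 1: P = 129 kPa, V = 26.2 L, T = 339 K.
Step 2 — Polytropic n=1.47: T₂ = T₁(V₁/V₂)^(n−1) = 339×(0.307)^0.47 = 195 K; P₂ = P₁(V₁/V₂)^n = 22.7 kPa.
W = (P₁V₁−P₂V₂)/(n−1) = (129×26.2−22.7×85.4)/0.47 = 3060 J.
ΔU = nCvΔT = 1.20×20.8×(195−339) = -3600 J.
Q = ΔU + W = -536 J.
Net over both steps: W = 7460 J, Q = -536 J, ΔU = -7990 J.

195 K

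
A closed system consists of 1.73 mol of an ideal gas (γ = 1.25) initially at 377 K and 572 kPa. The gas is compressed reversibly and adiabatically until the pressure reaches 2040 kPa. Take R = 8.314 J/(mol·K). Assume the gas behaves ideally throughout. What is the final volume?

3.43 L

V₁ = nRT₁/P₁ = 1.73×8.314×377/572 = 9.48 L.
Adiabatic: T₂/T₁ = (P₂/P₁)^((γ−1)/γ) ⇒ T₂ = 377×(3.57)^0.200 = 486 K; V₂ = 3.43 L.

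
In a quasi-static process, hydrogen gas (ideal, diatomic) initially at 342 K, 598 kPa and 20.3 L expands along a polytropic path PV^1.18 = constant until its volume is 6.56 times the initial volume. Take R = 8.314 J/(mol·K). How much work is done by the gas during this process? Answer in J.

19400 J

n = P₁V₁/(RT₁) = 598×20.3/(8.314×342) = 4.27 mol.
Polytropic n=1.18: T₂ = T₁(V₁/V₂)^(n−1) = 342×(0.152)^0.18 = 244 K; P₂ = P₁(V₁/V₂)^n = 65.0 kPa.
W = (P₁V₁−P₂V₂)/(n−1) = (598×20.3−65.0×133)/0.18 = 19400 J.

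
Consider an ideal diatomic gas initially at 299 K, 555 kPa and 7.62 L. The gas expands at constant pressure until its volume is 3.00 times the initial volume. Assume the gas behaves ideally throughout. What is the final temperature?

897 K

Isobaric: P stays 555 kPa; V/T = const ⇒ T₂ = 897 K, V₂ = 22.9 L.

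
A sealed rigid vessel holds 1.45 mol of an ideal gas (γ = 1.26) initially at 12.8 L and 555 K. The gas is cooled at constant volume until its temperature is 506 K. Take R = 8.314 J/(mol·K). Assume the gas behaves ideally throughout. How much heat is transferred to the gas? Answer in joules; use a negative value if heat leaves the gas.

P₁ = nRT₁/V₁ = 1.45×8.314×555/12.8 = 523 kPa.
Isochoric: V stays 12.8 L; P/T = const ⇒ T₂ = 506 K, P₂ = 477 kPa.
W = 0 (no volume change).
ΔU = nCvΔT = 1.45×32.0×(506−555) = -2270 J.
Q = ΔU = -2270 J.

-2270 J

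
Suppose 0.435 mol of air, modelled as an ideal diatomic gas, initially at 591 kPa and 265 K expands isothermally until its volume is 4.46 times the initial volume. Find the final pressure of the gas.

V₁ = nRT₁/P₁ = 0.435×8.314×265/591 = 1.62 L.
Isothermal: T stays 265 K; PV = const ⇒ V₂ = 7.23 L, P₂ = 133 kPa.

133 kPa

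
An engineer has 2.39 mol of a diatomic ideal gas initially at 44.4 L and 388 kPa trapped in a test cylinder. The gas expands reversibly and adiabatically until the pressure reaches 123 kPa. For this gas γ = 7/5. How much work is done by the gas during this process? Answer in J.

12100 J

T₁ = P₁V₁/(nR) = 388×44.4/(2.39×8.314) = 867 K.
Adiabatic: T₂/T₁ = (P₂/P₁)^((γ−1)/γ) ⇒ T₂ = 867×(0.317)^0.286 = 624 K; V₂ = 101 L.
ΔU = nCvΔT = 2.39×20.8×(624−867) = -12100 J.
Q = 0 for an adiabatic process, so W = −ΔU = 12100 J.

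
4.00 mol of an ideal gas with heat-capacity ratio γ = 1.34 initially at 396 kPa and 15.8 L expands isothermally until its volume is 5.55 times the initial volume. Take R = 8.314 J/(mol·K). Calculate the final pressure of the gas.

71.4 kPa

T₁ = P₁V₁/(nR) = 396×15.8/(4.00×8.314) = 188 K.
Isothermal: T stays 188 K; PV = const ⇒ V₂ = 87.7 L, P₂ = 71.4 kPa.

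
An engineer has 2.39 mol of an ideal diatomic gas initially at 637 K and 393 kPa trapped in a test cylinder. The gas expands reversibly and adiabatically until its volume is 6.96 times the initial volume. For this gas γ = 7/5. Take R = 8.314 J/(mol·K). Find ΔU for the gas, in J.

-17100 J

V₁ = nRT₁/P₁ = 2.39×8.314×637/393 = 32.2 L.
Adiabatic: TV^(γ−1) = const ⇒ T₂ = 637×(0.144)^0.400 = 293 K; PV^γ = const ⇒ P₂ = 26.0 kPa.
For an ideal gas ΔU = nCvΔT with Cv = (5/2)R = 20.8 J/(mol·K).
ΔU = 2.39×20.8×(293−637) = -17100 J.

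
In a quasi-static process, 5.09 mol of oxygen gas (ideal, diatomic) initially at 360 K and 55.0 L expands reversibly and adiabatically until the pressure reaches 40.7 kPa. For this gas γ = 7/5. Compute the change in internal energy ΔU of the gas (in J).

P₁ = nRT₁/V₁ = 5.09×8.314×360/55.0 = 277 kPa.
Adiabatic: T₂/T₁ = (P₂/P₁)^((γ−1)/γ) ⇒ T₂ = 360×(0.147)^0.286 = 208 K; V₂ = 216 L.
For an ideal gas ΔU = nCvΔT with Cv = (5/2)R = 20.8 J/(mol·K).
ΔU = 5.09×20.8×(208−360) = -16100 J.

-16100 J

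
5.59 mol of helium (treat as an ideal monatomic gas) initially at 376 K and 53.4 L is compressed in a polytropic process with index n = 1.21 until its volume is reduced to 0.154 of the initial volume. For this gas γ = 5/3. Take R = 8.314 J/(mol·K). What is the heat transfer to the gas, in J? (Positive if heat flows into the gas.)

-27400 J

P₁ = nRT₁/V₁ = 5.59×8.314×376/53.4 = 327 kPa.
Polytropic n=1.21: T₂ = T₁(V₁/V₂)^(n−1) = 376×(6.49)^0.21 = 557 K; P₂ = P₁(V₁/V₂)^n = 3150 kPa.
W = (P₁V₁−P₂V₂)/(n−1) = (327×53.4−3150×8.22)/0.21 = -40000 J.
ΔU = nCvΔT = 5.59×12.5×(557−376) = 12600 J.
Q = ΔU + W = -27400 J.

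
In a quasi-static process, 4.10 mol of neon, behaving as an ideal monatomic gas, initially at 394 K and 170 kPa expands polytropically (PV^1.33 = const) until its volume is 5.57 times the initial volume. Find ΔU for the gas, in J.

-8720 J

V₁ = nRT₁/P₁ = 4.10×8.314×394/170 = 79.0 L.
Polytropic n=1.33: T₂ = T₁(V₁/V₂)^(n−1) = 394×(0.180)^0.33 = 224 K; P₂ = P₁(V₁/V₂)^n = 17.3 kPa.
For an ideal gas ΔU = nCvΔT with Cv = (3/2)R = 12.5 J/(mol·K).
ΔU = 4.10×12.5×(224−394) = -8720 J.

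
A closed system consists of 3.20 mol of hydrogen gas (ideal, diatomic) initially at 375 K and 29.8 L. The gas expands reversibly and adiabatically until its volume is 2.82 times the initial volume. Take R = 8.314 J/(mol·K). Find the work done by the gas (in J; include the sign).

P₁ = nRT₁/V₁ = 3.20×8.314×375/29.8 = 335 kPa.
Adiabatic: TV^(γ−1) = const ⇒ T₂ = 375×(0.355)^0.400 = 248 K; PV^γ = const ⇒ P₂ = 78.4 kPa.
ΔU = nCvΔT = 3.20×20.8×(248−375) = -8470 J.
Q = 0 for an adiabatic process, so W = −ΔU = 8470 J.

8470 J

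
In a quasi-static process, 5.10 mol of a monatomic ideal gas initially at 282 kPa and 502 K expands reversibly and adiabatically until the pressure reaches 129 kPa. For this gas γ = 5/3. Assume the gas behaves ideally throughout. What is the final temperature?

V₁ = nRT₁/P₁ = 5.10×8.314×502/282 = 75.5 L.
Adiabatic: T₂/T₁ = (P₂/P₁)^((γ−1)/γ) ⇒ T₂ = 502×(0.457)^0.400 = 367 K; V₂ = 121 L.

367 K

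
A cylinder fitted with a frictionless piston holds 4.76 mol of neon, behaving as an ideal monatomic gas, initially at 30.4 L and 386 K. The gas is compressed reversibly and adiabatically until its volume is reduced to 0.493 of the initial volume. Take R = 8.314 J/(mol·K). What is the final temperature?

619 K

P₁ = nRT₁/V₁ = 4.76×8.314×386/30.4 = 502 kPa.
Adiabatic: TV^(γ−1) = const ⇒ T₂ = 386×(2.03)^0.667 = 619 K; PV^γ = const ⇒ P₂ = 1630 kPa.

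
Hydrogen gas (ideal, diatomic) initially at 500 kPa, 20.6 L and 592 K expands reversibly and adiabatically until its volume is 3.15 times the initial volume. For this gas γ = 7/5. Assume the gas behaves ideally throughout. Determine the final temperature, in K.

374 K

Adiabatic: TV^(γ−1) = const ⇒ T₂ = 592×(0.317)^0.400 = 374 K; PV^γ = const ⇒ P₂ = 100 kPa.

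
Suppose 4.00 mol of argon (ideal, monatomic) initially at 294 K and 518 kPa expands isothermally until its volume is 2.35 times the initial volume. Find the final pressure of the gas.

220 kPa

V₁ = nRT₁/P₁ = 4.00×8.314×294/518 = 18.9 L.
Isothermal: T stays 294 K; PV = const ⇒ V₂ = 44.4 L, P₂ = 220 kPa.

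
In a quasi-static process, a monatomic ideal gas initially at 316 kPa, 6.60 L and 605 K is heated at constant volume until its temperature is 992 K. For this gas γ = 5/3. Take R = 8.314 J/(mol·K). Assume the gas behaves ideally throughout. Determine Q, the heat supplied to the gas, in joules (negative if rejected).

2000 J

n = P₁V₁/(RT₁) = 316×6.60/(8.314×605) = 0.415 mol.
Isochoric: V stays 6.60 L; P/T = const ⇒ T₂ = 992 K, P₂ = 518 kPa.
W = 0 (no volume change).
ΔU = nCvΔT = 0.415×12.5×(992−605) = 2000 J.
Q = ΔU = 2000 J.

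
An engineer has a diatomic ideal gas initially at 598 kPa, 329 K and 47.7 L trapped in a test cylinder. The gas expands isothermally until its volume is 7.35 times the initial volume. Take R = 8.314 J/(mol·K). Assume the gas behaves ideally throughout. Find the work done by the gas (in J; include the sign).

n = P₁V₁/(RT₁) = 598×47.7/(8.314×329) = 10.4 mol.
Isothermal: T stays 329 K; PV = const ⇒ V₂ = 351 L, P₂ = 81.4 kPa.
W = nRT ln(V₂/V₁) = 10.4×8.314×329×ln(7.35) = 56900 J.

56900 J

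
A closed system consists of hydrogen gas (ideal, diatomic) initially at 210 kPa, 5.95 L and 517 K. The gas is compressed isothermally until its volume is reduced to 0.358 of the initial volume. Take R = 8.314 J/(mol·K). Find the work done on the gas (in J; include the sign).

n = P₁V₁/(RT₁) = 210×5.95/(8.314×517) = 0.291 mol.
Isothermal: T stays 517 K; PV = const ⇒ V₂ = 2.13 L, P₂ = 587 kPa.
W = nRT ln(V₂/V₁) = 0.291×8.314×517×ln(0.358) = -1280 J.
Work done on the gas = −W_by = 1280 J.

1280 J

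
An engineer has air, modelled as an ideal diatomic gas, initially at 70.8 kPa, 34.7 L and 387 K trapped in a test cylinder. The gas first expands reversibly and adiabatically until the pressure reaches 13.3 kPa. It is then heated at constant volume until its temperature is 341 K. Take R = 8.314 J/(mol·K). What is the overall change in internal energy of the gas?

-730 J

n = P₁V₁/(RT₁) = 70.8×34.7/(8.314×387) = 0.764 mol.
Step 1 — Adiabatic: T₂/T₁ = (P₂/P₁)^((γ−1)/γ) ⇒ T₂ = 387×(0.188)^0.286 = 240 K; V₂ = 115 L.
ΔU = nCvΔT = 0.764×20.8×(240−387) = -2330 J.
Q = 0 for an adiabatic process, so W = −ΔU = 2330 J.
State after step 1: P = 13.3 kPa, V = 115 L, T = 240 K.
Step 2 — Isochoric: V stays 115 L; P/T = const ⇒ T₂ = 341 K, P₂ = 18.9 kPa.
W = 0 (no volume change).
ΔU = nCvΔT = 0.764×20.8×(341−240) = 1600 J.
Q = ΔU = 1600 J.
Net over both steps: W = 2330 J, Q = 1600 J, ΔU = -730 J.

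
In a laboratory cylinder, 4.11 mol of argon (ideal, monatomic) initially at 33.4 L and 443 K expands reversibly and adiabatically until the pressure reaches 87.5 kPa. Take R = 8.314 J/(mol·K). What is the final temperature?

P₁ = nRT₁/V₁ = 4.11×8.314×443/33.4 = 453 kPa.
Adiabatic: T₂/T₁ = (P₂/P₁)^((γ−1)/γ) ⇒ T₂ = 443×(0.193)^0.400 = 229 K; V₂ = 89.6 L.

229 K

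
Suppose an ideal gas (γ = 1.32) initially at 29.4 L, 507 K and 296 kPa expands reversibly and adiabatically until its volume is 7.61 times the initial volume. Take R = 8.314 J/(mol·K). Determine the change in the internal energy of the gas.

n = P₁V₁/(RT₁) = 296×29.4/(8.314×507) = 2.06 mol.
Adiabatic: TV^(γ−1) = const ⇒ T₂ = 507×(0.131)^0.320 = 265 K; PV^γ = const ⇒ P₂ = 20.3 kPa.
For an ideal gas ΔU = nCvΔT with Cv = R/(γ−1) = 26.0 J/(mol·K).
ΔU = 2.06×26.0×(265−507) = -13000 J.

-13000 J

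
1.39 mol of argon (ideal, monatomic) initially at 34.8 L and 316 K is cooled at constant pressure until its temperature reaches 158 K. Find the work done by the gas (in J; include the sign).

-1830 J

P₁ = nRT₁/V₁ = 1.39×8.314×316/34.8 = 105 kPa.
Isobaric: P stays 105 kPa; V/T = const ⇒ T₂ = 158 K, V₂ = 17.4 L.
W = PΔV = 105×(17.4−34.8) kPa·L = -1830 J.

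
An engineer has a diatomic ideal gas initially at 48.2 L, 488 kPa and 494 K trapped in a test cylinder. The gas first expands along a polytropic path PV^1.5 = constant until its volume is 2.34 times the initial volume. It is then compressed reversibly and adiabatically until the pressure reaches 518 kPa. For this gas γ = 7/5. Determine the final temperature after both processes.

473 K

n = P₁V₁/(RT₁) = 488×48.2/(8.314×494) = 5.73 mol.
Step 1 — Polytropic n=1.5: T₂ = T₁(V₁/V₂)^(n−1) = 494×(0.427)^0.50 = 323 K; P₂ = P₁(V₁/V₂)^n = 136 kPa.
W = (P₁V₁−P₂V₂)/(n−1) = (488×48.2−136×113)/0.50 = 16300 J.
ΔU = nCvΔT = 5.73×20.8×(323−494) = -20400 J.
Q = ΔU + W = -4070 J.
State after step 1: P = 136 kPa, V = 113 L, T = 323 K.
Step 2 — Adiabatic: T₂/T₁ = (P₂/P₁)^((γ−1)/γ) ⇒ T₂ = 323×(3.80)^0.286 = 473 K; V₂ = 43.5 L.
ΔU = nCvΔT = 5.73×20.8×(473−323) = 17800 J.
Q = 0 for an adiabatic process, so W = −ΔU = -17800 J.
Net over both steps: W = -1560 J, Q = -4070 J, ΔU = -2510 J.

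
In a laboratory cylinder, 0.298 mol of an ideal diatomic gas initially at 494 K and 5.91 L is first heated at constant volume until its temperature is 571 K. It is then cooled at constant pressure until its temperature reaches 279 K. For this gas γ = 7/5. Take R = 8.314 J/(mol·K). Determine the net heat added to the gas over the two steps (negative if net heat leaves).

-2060 J

P₁ = nRT₁/V₁ = 0.298×8.314×494/5.91 = 207 kPa.
Step 1 — Isochoric: V stays 5.91 L; P/T = const ⇒ T₂ = 571 K, P₂ = 239 kPa.
W = 0 (no volume change).
ΔU = nCvΔT = 0.298×20.8×(571−494) = 477 J.
Q = ΔU = 477 J.
State after step 1: P = 239 kPa, V = 5.91 L, T = 571 K.
Step 2 — Isobaric: P stays 239 kPa; V/T = const ⇒ T₂ = 279 K, V₂ = 2.89 L.
W = PΔV = 239×(2.89−5.91) kPa·L = -723 J.
ΔU = nCvΔT = 0.298×20.8×(279−571) = -1810 J.
Q = ΔU + W = nCpΔT = -2530 J.
Net over both steps: W = -723 J, Q = -2060 J, ΔU = -1330 J.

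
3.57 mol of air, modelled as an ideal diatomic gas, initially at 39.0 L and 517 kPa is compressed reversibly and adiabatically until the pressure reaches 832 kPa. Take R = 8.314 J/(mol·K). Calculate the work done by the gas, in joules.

-7340 J

T₁ = P₁V₁/(nR) = 517×39.0/(3.57×8.314) = 679 K.
Adiabatic: T₂/T₁ = (P₂/P₁)^((γ−1)/γ) ⇒ T₂ = 679×(1.61)^0.286 = 778 K; V₂ = 27.8 L.
ΔU = nCvΔT = 3.57×20.8×(778−679) = 7340 J.
Q = 0 for an adiabatic process, so W = −ΔU = -7340 J.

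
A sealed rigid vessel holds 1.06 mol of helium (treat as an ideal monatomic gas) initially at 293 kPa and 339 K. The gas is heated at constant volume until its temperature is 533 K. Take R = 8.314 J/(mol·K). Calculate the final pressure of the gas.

461 kPa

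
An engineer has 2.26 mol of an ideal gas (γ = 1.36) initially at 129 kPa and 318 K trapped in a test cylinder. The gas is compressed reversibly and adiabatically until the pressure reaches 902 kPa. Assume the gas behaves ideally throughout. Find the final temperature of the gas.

V₁ = nRT₁/P₁ = 2.26×8.314×318/129 = 46.3 L.
Adiabatic: T₂/T₁ = (P₂/P₁)^((γ−1)/γ) ⇒ T₂ = 318×(6.99)^0.265 = 532 K; V₂ = 11.1 L.

532 K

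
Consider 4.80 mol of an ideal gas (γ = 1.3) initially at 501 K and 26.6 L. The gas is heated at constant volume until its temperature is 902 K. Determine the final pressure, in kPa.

P₁ = nRT₁/V₁ = 4.80×8.314×501/26.6 = 752 kPa.
Isochoric: V stays 26.6 L; P/T = const ⇒ T₂ = 902 K, P₂ = 1350 kPa.

1350 kPa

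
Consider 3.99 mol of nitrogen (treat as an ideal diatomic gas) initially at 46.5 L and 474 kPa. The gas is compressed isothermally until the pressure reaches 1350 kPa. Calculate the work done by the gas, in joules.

-23100 J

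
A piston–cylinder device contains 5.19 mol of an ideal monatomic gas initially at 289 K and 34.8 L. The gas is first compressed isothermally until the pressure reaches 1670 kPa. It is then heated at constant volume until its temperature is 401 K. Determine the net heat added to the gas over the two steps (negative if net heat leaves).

P₁ = nRT₁/V₁ = 5.19×8.314×289/34.8 = 358 kPa.
Step 1 — Isothermal: T stays 289 K; PV = const ⇒ V₂ = 7.47 L, P₂ = 1670 kPa.
ΔU = 0 (ideal gas, T constant).
W = nRT ln(V₂/V₁) = 5.19×8.314×289×ln(0.215) = -19200 J.
Q = ΔU + W = -19200 J.
State after step 1: P = 1670 kPa, V = 7.47 L, T = 289 K.
Step 2 — Isochoric: V stays 7.47 L; P/T = const ⇒ T₂ = 401 K, P₂ = 2320 kPa.
W = 0 (no volume change).
ΔU = nCvΔT = 5.19×12.5×(401−289) = 7250 J.
Q = ΔU = 7250 J.
Net over both steps: W = -19200 J, Q = -11900 J, ΔU = 7250 J.

-11900 J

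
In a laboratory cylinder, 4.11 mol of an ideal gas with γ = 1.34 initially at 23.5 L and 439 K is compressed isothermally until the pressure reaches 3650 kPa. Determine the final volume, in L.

P₁ = nRT₁/V₁ = 4.11×8.314×439/23.5 = 638 kPa.
Isothermal: T stays 439 K; PV = const ⇒ V₂ = 4.11 L, P₂ = 3650 kPa.

4.11 L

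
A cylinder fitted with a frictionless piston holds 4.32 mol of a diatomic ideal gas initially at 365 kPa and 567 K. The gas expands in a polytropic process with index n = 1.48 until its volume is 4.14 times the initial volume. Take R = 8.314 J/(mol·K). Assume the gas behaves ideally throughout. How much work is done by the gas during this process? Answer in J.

21000 J

V₁ = nRT₁/P₁ = 4.32×8.314×567/365 = 55.8 L.
Polytropic n=1.48: T₂ = T₁(V₁/V₂)^(n−1) = 567×(0.242)^0.48 = 287 K; P₂ = P₁(V₁/V₂)^n = 44.6 kPa.
W = (P₁V₁−P₂V₂)/(n−1) = (365×55.8−44.6×231)/0.48 = 21000 J.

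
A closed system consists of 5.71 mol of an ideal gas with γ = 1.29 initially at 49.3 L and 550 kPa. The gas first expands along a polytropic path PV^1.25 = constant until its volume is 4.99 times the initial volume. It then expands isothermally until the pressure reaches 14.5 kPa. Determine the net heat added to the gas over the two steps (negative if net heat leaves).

34500 J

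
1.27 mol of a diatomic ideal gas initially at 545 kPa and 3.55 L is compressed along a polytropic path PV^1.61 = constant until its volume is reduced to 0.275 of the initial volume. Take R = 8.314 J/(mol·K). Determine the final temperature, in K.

T₁ = P₁V₁/(nR) = 545×3.55/(1.27×8.314) = 183 K.
Polytropic n=1.61: T₂ = T₁(V₁/V₂)^(n−1) = 183×(3.64)^0.61 = 403 K; P₂ = P₁(V₁/V₂)^n = 4360 kPa.

403 K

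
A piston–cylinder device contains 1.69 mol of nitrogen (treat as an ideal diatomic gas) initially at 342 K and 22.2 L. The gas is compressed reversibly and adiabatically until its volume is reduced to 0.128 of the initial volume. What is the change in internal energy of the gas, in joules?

15300 J

P₁ = nRT₁/V₁ = 1.69×8.314×342/22.2 = 216 kPa.
Adiabatic: TV^(γ−1) = const ⇒ T₂ = 342×(7.81)^0.400 = 778 K; PV^γ = const ⇒ P₂ = 3850 kPa.
For an ideal gas ΔU = nCvΔT with Cv = (5/2)R = 20.8 J/(mol·K).
ΔU = 1.69×20.8×(778−342) = 15300 J.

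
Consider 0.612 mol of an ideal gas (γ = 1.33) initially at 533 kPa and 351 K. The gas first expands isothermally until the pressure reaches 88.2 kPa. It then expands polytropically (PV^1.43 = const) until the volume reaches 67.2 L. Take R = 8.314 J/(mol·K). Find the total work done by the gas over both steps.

4890 J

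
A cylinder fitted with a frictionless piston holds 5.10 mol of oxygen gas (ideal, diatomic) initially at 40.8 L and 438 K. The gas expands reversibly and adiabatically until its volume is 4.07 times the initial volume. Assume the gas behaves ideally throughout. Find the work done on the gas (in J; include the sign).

-19900 J

P₁ = nRT₁/V₁ = 5.10×8.314×438/40.8 = 455 kPa.
Adiabatic: TV^(γ−1) = const ⇒ T₂ = 438×(0.246)^0.400 = 250 K; PV^γ = const ⇒ P₂ = 63.8 kPa.
ΔU = nCvΔT = 5.10×20.8×(250−438) = -19900 J.
Q = 0 for an adiabatic process, so W = −ΔU = 19900 J.
Work done on the gas = −W_by = -19900 J.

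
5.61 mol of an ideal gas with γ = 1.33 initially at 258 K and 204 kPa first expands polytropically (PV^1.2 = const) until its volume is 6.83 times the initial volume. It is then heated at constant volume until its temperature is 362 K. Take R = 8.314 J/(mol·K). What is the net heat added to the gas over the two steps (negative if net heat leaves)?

V₁ = nRT₁/P₁ = 5.61×8.314×258/204 = 59.0 L.
Step 1 — Polytropic n=1.2: T₂ = T₁(V₁/V₂)^(n−1) = 258×(0.146)^0.20 = 176 K; P₂ = P₁(V₁/V₂)^n = 20.3 kPa.
W = (P₁V₁−P₂V₂)/(n−1) = (204×59.0−20.3×403)/0.20 = 19200 J.
ΔU = nCvΔT = 5.61×25.2×(176−258) = -11600 J.
Q = ΔU + W = 7560 J.
State after step 1: P = 20.3 kPa, V = 403 L, T = 176 K.
Step 2 — Isochoric: V stays 403 L; P/T = const ⇒ T₂ = 362 K, P₂ = 41.9 kPa.
W = 0 (no volume change).
ΔU = nCvΔT = 5.61×25.2×(362−176) = 26300 J.
Q = ΔU = 26300 J.
Net over both steps: W = 19200 J, Q = 33900 J, ΔU = 14700 J.

33900 J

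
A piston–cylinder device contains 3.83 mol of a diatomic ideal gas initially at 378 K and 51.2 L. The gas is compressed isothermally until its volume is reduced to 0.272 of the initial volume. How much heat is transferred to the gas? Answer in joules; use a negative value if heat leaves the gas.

-15700 J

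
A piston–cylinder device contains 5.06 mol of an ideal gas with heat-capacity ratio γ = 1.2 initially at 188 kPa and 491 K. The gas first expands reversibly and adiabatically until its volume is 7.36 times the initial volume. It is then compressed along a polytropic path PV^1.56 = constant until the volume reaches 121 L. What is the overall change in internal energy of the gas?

97500 J

V₁ = nRT₁/P₁ = 5.06×8.314×491/188 = 110 L.
Step 1 — Adiabatic: TV^(γ−1) = const ⇒ T₂ = 491×(0.136)^0.200 = 329 K; PV^γ = const ⇒ P₂ = 17.1 kPa.
ΔU = nCvΔT = 5.06×41.6×(329−491) = -34000 J.
Q = 0 for an adiabatic process, so W = −ΔU = 34000 J.
State after step 1: P = 17.1 kPa, V = 809 L, T = 329 K.
Step 2 — Polytropic n=1.56: T₂ = T₁(V₁/V₂)^(n−1) = 329×(6.68)^0.56 = 954 K; P₂ = P₁(V₁/V₂)^n = 332 kPa.
W = (P₁V₁−P₂V₂)/(n−1) = (17.1×809−332×121)/0.56 = -46900 J.
ΔU = nCvΔT = 5.06×41.6×(954−329) = 131000 J.
Q = ΔU + W = 84500 J.
Net over both steps: W = -13000 J, Q = 84500 J, ΔU = 97500 J.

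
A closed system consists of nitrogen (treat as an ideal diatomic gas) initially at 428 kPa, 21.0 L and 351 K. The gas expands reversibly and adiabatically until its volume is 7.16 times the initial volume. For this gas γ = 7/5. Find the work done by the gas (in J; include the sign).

12200 J

n = P₁V₁/(RT₁) = 428×21.0/(8.314×351) = 3.08 mol.
Adiabatic: TV^(γ−1) = const ⇒ T₂ = 351×(0.140)^0.400 = 160 K; PV^γ = const ⇒ P₂ = 27.2 kPa.
ΔU = nCvΔT = 3.08×20.8×(160−351) = -12200 J.
Q = 0 for an adiabatic process, so W = −ΔU = 12200 J.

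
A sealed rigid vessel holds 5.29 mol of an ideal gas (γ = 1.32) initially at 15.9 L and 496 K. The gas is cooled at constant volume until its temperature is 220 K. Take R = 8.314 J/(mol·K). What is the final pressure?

609 kPa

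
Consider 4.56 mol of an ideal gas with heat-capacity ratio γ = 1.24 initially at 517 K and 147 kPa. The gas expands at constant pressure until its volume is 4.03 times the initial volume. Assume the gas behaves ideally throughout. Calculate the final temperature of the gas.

2080 K

V₁ = nRT₁/P₁ = 4.56×8.314×517/147 = 133 L.
Isobaric: P stays 147 kPa; V/T = const ⇒ T₂ = 2080 K, V₂ = 537 L.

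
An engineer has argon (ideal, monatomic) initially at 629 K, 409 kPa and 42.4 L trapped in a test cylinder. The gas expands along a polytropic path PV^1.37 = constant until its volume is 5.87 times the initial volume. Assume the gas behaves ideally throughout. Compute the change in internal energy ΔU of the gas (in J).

-12500 J

n = P₁V₁/(RT₁) = 409×42.4/(8.314×629) = 3.32 mol.
Polytropic n=1.37: T₂ = T₁(V₁/V₂)^(n−1) = 629×(0.170)^0.37 = 327 K; P₂ = P₁(V₁/V₂)^n = 36.2 kPa.
For an ideal gas ΔU = nCvΔT with Cv = (3/2)R = 12.5 J/(mol·K).
ΔU = 3.32×12.5×(327−629) = -12500 J.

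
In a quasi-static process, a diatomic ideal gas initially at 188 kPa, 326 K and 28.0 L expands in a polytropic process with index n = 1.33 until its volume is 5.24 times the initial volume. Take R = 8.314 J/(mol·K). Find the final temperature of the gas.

Polytropic n=1.33: T₂ = T₁(V₁/V₂)^(n−1) = 326×(0.191)^0.33 = 189 K; P₂ = P₁(V₁/V₂)^n = 20.8 kPa.

189 K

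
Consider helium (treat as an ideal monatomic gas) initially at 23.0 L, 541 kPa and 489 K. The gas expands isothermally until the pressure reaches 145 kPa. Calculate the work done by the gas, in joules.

16400 J

n = P₁V₁/(RT₁) = 541×23.0/(8.314×489) = 3.06 mol.
Isothermal: T stays 489 K; PV = const ⇒ V₂ = 85.8 L, P₂ = 145 kPa.
W = nRT ln(V₂/V₁) = 3.06×8.314×489×ln(3.73) = 16400 J.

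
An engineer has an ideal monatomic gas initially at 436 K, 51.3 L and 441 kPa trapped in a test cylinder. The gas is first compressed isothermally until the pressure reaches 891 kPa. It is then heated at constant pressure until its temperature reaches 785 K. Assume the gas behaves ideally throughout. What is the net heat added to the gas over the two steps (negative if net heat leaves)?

n = P₁V₁/(RT₁) = 441×51.3/(8.314×436) = 6.24 mol.
Step 1 — Isothermal: T stays 436 K; PV = const ⇒ V₂ = 25.4 L, P₂ = 891 kPa.
ΔU = 0 (ideal gas, T constant).
W = nRT ln(V₂/V₁) = 6.24×8.314×436×ln(0.495) = -15900 J.
Q = ΔU + W = -15900 J.
State after step 1: P = 891 kPa, V = 25.4 L, T = 436 K.
Step 2 — Isobaric: P stays 891 kPa; V/T = const ⇒ T₂ = 785 K, V₂ = 45.7 L.
W = PΔV = 891×(45.7−25.4) kPa·L = 18100 J.
ΔU = nCvΔT = 6.24×12.5×(785−436) = 27200 J.
Q = ΔU + W = nCpΔT = 45300 J.
Net over both steps: W = 2200 J, Q = 29400 J, ΔU = 27200 J.

29400 J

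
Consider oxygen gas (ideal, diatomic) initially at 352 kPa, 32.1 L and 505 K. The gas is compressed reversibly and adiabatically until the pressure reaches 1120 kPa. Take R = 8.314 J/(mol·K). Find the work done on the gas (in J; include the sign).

11100 J

n = P₁V₁/(RT₁) = 352×32.1/(8.314×505) = 2.69 mol.
Adiabatic: T₂/T₁ = (P₂/P₁)^((γ−1)/γ) ⇒ T₂ = 505×(3.18)^0.286 = 703 K; V₂ = 14.0 L.
ΔU = nCvΔT = 2.69×20.8×(703−505) = 11100 J.
Q = 0 for an adiabatic process, so W = −ΔU = -11100 J.
Work done on the gas = −W_by = 11100 J.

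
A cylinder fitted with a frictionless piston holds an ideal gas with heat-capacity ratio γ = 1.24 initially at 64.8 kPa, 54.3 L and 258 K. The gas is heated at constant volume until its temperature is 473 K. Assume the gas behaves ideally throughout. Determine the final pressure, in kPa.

119 kPa

Isochoric: V stays 54.3 L; P/T = const ⇒ T₂ = 473 K, P₂ = 119 kPa.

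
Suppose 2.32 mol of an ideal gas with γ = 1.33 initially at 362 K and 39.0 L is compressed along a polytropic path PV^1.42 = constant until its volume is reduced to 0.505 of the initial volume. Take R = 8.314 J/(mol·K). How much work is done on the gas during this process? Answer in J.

5530 J

P₁ = nRT₁/V₁ = 2.32×8.314×362/39.0 = 179 kPa.
Polytropic n=1.42: T₂ = T₁(V₁/V₂)^(n−1) = 362×(1.98)^0.42 = 482 K; P₂ = P₁(V₁/V₂)^n = 472 kPa.
W = (P₁V₁−P₂V₂)/(n−1) = (179×39.0−472×19.7)/0.42 = -5530 J.
Work done on the gas = −W_by = 5530 J.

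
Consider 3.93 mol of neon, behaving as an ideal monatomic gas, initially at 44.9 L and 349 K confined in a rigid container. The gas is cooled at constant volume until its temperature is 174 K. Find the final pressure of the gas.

P₁ = nRT₁/V₁ = 3.93×8.314×349/44.9 = 254 kPa.
Isochoric: V stays 44.9 L; P/T = const ⇒ T₂ = 174 K, P₂ = 127 kPa.

127 kPa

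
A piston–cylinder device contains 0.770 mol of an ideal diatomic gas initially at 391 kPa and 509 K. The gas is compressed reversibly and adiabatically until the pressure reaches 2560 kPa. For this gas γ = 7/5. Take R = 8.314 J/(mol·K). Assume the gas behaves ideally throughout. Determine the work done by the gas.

-5790 J

V₁ = nRT₁/P₁ = 0.770×8.314×509/391 = 8.33 L.
Adiabatic: T₂/T₁ = (P₂/P₁)^((γ−1)/γ) ⇒ T₂ = 509×(6.55)^0.286 = 871 K; V₂ = 2.18 L.
ΔU = nCvΔT = 0.770×20.8×(871−509) = 5790 J.
Q = 0 for an adiabatic process, so W = −ΔU = -5790 J.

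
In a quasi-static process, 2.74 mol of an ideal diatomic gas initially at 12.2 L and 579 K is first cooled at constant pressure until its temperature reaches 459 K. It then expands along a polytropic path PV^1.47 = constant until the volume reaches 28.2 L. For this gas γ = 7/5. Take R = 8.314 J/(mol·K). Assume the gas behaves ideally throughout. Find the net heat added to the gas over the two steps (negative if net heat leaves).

-11100 J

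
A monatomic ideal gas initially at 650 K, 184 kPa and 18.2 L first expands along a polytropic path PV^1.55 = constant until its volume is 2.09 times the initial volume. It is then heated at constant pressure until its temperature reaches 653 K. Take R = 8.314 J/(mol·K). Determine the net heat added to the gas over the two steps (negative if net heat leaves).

3180 J

n = P₁V₁/(RT₁) = 184×18.2/(8.314×650) = 0.620 mol.
Step 1 — Polytropic n=1.55: T₂ = T₁(V₁/V₂)^(n−1) = 650×(0.478)^0.55 = 433 K; P₂ = P₁(V₁/V₂)^n = 58.7 kPa.
W = (P₁V₁−P₂V₂)/(n−1) = (184×18.2−58.7×38.0)/0.55 = 2030 J.
ΔU = nCvΔT = 0.620×12.5×(433−650) = -1670 J.
Q = ΔU + W = 355 J.
State after step 1: P = 58.7 kPa, V = 38.0 L, T = 433 K.
Step 2 — Isobaric: P stays 58.7 kPa; V/T = const ⇒ T₂ = 653 K, V₂ = 57.3 L.
W = PΔV = 58.7×(57.3−38.0) kPa·L = 1130 J.
ΔU = nCvΔT = 0.620×12.5×(653−433) = 1700 J.
Q = ΔU + W = nCpΔT = 2830 J.
Net over both steps: W = 3160 J, Q = 3180 J, ΔU = 23.2 J.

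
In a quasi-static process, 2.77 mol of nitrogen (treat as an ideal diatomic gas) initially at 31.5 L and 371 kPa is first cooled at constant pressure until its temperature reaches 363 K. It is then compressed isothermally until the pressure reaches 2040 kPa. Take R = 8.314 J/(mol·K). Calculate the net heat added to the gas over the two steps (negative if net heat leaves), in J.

-25900 J

T₁ = P₁V₁/(nR) = 371×31.5/(2.77×8.314) = 507 K.
Step 1 — Isobaric: P stays 371 kPa; V/T = const ⇒ T₂ = 363 K, V₂ = 22.5 L.
W = PΔV = 371×(22.5−31.5) kPa·L = -3330 J.
ΔU = nCvΔT = 2.77×20.8×(363−507) = -8320 J.
Q = ΔU + W = nCpΔT = -11600 J.
State after step 1: P = 371 kPa, V = 22.5 L, T = 363 K.
Step 2 — Isothermal: T stays 363 K; PV = const ⇒ V₂ = 4.10 L, P₂ = 2040 kPa.
ΔU = 0 (ideal gas, T constant).
W = nRT ln(V₂/V₁) = 2.77×8.314×363×ln(0.182) = -14200 J.
Q = ΔU + W = -14200 J.
Net over both steps: W = -17600 J, Q = -25900 J, ΔU = -8320 J.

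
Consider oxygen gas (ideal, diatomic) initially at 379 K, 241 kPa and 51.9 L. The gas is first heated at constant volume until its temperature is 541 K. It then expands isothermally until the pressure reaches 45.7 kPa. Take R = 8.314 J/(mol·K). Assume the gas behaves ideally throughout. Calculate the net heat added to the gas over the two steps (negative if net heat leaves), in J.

49400 J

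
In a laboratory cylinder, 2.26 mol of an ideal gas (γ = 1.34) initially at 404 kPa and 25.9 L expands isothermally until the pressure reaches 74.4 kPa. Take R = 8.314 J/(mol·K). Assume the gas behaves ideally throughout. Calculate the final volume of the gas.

T₁ = P₁V₁/(nR) = 404×25.9/(2.26×8.314) = 557 K.
Isothermal: T stays 557 K; PV = const ⇒ V₂ = 141 L, P₂ = 74.4 kPa.

141 L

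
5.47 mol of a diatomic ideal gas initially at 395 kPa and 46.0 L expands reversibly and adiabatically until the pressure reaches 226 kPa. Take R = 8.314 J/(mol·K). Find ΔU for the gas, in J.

T₁ = P₁V₁/(nR) = 395×46.0/(5.47×8.314) = 400 K.
Adiabatic: T₂/T₁ = (P₂/P₁)^((γ−1)/γ) ⇒ T₂ = 400×(0.572)^0.286 = 341 K; V₂ = 68.5 L.
For an ideal gas ΔU = nCvΔT with Cv = (5/2)R = 20.8 J/(mol·K).
ΔU = 5.47×20.8×(341−400) = -6700 J.

-6700 J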